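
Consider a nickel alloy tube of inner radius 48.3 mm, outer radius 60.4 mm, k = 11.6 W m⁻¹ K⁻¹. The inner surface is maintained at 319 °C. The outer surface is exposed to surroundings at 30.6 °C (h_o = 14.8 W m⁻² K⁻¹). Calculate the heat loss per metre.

Treat each layer as a resistance in series:
  R'_nickel alloy = ln(0.0604/0.0483)/(2πk) = 0.2236/(2π·11.6) = 0.003067 m·K/W
  R'_conv,out = 1/(2πr h) = 1/(2π·0.0604·14.8) = 0.1780 m·K/W
ΣR = 0.003067 + 0.1780 = 0.1811 m·K/W
Q' = ΔT/ΣR = (319 °C − 30.6 °C)/0.1811 = 1590 W/m

Q' = 1590 W/m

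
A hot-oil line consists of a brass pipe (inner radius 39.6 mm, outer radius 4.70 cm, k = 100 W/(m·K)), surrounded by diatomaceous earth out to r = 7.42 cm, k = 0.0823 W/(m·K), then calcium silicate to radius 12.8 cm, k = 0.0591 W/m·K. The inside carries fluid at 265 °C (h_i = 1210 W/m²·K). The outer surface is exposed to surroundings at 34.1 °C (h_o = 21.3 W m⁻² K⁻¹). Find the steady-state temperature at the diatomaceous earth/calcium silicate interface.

T = 180 °C

Resistance network (inner→outer):
  R'_conv,in = 1/(2πr h) = 1/(2π·0.0396·1210) = 0.003322 m·K/W
  R'_brass = ln(0.0470/0.0396)/(2πk) = 0.1713/(2π·100) = 2.727×10^-4 m·K/W
  R'_diatomaceous earth = ln(0.0742/0.0470)/(2πk) = 0.4566/(2π·0.0823) = 0.8830 m·K/W
  R'_calcium silicate = ln(0.128/0.0742)/(2πk) = 0.5453/(2π·0.0591) = 1.468 m·K/W
  R'_conv,out = 1/(2πr h) = 1/(2π·0.128·21.3) = 0.05838 m·K/W
ΣR = 0.003322 + 2.727×10^-4 + 0.8830 + 1.468 + 0.05838 = 2.413 m·K/W
Q' = ΔT/ΣR = (265 °C − 34.1 °C)/2.413 = 95.69 W/m
From the inner boundary to the diatomaceous earth/calcium silicate interface, ΣR_partial = 0.8866 m·K/W.
T_interface = T_in − Q'·ΣR_partial = 265 °C − (95.69)(0.8866) = 180 °C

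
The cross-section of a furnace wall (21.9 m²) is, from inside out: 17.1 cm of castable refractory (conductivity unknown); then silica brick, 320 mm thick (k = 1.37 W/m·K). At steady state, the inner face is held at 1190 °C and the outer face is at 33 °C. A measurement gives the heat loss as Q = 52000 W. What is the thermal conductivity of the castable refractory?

k = 0.674 W/m·K

ΣR = ΔT/Q = |1190 − 33|/52000 = 0.02225 K/W
Known resistances:
  R_silica brick = L/(kA) = 0.320/(1.37·21.9) = 0.01067 K/W
R_castable refractory = ΣR − ΣR_known = 0.02225 − 0.01067 = 0.01158 K/W
L/(kA) = 0.01158 ⇒ k = 0.171/(0.01158·21.9) = 0.674 W/m·K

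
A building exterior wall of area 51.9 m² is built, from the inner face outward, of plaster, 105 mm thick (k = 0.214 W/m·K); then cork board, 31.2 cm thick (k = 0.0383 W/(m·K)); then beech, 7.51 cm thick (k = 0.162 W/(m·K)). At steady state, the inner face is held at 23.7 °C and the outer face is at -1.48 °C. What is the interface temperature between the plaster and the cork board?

T = 22.3 °C

Resistance network (inner→outer):
  R_plaster = L/(kA) = 0.105/(0.214·51.9) = 0.009454 K/W
  R_cork board = L/(kA) = 0.312/(0.0383·51.9) = 0.1570 K/W
  R_beech = L/(kA) = 0.0751/(0.162·51.9) = 0.008932 K/W
ΣR = 0.009454 + 0.1570 + 0.008932 = 0.1754 K/W
Q = ΔT/ΣR = (23.7 °C − -1.48 °C)/0.1754 = 143.6 W
From the inner boundary to the plaster/cork board interface, ΣR_partial = 0.009454 K/W.
T_interface = T_in − Q·ΣR_partial = 23.7 °C − (143.6)(0.009454) = 22.3 °C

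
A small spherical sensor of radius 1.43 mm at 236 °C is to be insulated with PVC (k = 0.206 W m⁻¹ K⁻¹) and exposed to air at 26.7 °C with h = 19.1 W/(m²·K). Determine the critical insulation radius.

r_cr = 2.16 cm

For a sphere, r_cr = 2k_ins/h = 2·0.206/19.1 = 0.0216 m = 2.16 cm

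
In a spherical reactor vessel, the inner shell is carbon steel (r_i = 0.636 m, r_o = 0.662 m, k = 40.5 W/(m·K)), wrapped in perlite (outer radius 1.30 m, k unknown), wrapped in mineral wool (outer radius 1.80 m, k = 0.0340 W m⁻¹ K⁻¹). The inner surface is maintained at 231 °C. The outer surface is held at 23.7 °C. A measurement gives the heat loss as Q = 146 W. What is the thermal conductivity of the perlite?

k = 0.0641 W/m·K

ΣR = ΔT/Q = |231 − 23.7|/146 = 1.420 K/W
Known resistances:
  R_carbon steel = (1/0.636 − 1/0.662)/(4πk) = 0.06175/(4π·40.5) = 1.213×10^-4 K/W
  R_mineral wool = (1/1.30 − 1/1.80)/(4πk) = 0.2137/(4π·0.0340) = 0.5001 K/W
R_perlite = ΣR − ΣR_known = 1.420 − 0.5002 = 0.9198 K/W
(1/r₁−1/r₂)/(4πk) = 0.9198 ⇒ k = 0.7413/(4π·0.9198) = 0.0641 W/m·K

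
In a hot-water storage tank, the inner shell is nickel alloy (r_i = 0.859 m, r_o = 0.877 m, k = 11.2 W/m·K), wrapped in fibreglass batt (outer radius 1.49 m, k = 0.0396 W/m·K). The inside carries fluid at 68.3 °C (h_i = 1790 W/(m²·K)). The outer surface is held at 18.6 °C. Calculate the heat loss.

Series thermal resistances, inner to outer:
  R_conv,in = 1/(4πr²h) = 1/(4π·0.859²·1790) = 6.025×10^-5 K/W
  R_nickel alloy = (1/0.859 − 1/0.877)/(4πk) = 0.02389/(4π·11.2) = 1.698×10^-4 K/W
  R_fibreglass batt = (1/0.877 − 1/1.49)/(4πk) = 0.4691/(4π·0.0396) = 0.9427 K/W
ΣR = 6.025×10^-5 + 1.698×10^-4 + 0.9427 = 0.9429 K/W
Q = ΔT/ΣR = (68.3 °C − 18.6 °C)/0.9429 = 52.7 W

Q = 52.7 W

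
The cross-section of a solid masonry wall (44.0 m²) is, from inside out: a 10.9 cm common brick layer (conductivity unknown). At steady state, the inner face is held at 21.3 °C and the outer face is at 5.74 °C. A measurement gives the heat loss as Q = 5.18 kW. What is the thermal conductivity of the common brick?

ΣR = ΔT/Q = |21.3 − 5.74|/5180 = 0.003004 K/W
L/(kA) = 0.003004 ⇒ k = 0.109/(0.003004·44.0) = 0.825 W/m·K

k = 0.825 W/m·K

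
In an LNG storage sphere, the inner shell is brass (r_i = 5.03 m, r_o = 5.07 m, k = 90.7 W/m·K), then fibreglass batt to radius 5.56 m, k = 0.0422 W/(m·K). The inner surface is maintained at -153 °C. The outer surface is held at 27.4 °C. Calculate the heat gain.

Series thermal resistances, inner to outer:
  R_brass = (1/5.03 − 1/5.07)/(4πk) = 0.001568/(4π·90.7) = 1.376×10^-6 K/W
  R_fibreglass batt = (1/5.07 − 1/5.56)/(4πk) = 0.01738/(4π·0.0422) = 0.03278 K/W
ΣR = 1.376×10^-6 + 0.03278 = 0.03278 K/W
Q = ΔT/ΣR = (-153 °C − 27.4 °C)/0.03278 = -5500 W
(Negative Q ⇒ heat flows inward; heat gain = 5500 W.)

Q = 5.50 kW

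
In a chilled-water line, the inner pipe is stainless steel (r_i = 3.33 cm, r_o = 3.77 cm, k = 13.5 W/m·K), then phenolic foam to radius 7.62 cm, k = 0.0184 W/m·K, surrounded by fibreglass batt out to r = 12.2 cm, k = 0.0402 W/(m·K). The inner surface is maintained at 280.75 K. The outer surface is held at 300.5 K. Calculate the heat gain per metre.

Treat each layer as a resistance in series:
  R'_stainless steel = ln(0.0377/0.0333)/(2πk) = 0.1241/(2π·13.5) = 0.001463 m·K/W
  R'_phenolic foam = ln(0.0762/0.0377)/(2πk) = 0.7037/(2π·0.0184) = 6.087 m·K/W
  R'_fibreglass batt = ln(0.122/0.0762)/(2πk) = 0.4707/(2π·0.0402) = 1.863 m·K/W
ΣR = 0.001463 + 6.087 + 1.863 = 7.951 m·K/W
Q' = ΔT/ΣR = (280.75 K − 300.5 K)/7.951 = -2.48 W/m
(Negative Q' ⇒ heat flows inward; heat gain = 2.48 W/m.)

Q' = 2.48 W/m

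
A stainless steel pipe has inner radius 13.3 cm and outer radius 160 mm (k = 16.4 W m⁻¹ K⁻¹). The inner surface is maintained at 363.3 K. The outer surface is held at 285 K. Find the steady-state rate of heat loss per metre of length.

Q' = 43.7 kW/m

Q' = 2πk·ΔT/ln(r₂/r₁) = 2π × 16.4 × 78.3 / ln(0.160/0.133) = 43700 W/m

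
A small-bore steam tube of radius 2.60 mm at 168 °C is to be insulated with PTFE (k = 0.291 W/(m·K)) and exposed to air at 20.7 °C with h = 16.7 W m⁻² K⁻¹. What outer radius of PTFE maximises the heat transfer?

For a cylinder, r_cr = k_ins/h = 0.291/16.7 = 0.0174 m = 1.74 cm

r_cr = 1.74 cm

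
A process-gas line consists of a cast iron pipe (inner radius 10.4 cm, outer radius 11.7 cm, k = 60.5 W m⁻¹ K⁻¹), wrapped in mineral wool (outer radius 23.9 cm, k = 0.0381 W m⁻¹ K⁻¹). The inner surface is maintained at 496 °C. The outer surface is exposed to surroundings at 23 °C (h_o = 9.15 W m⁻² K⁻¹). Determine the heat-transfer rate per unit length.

Resistance network (inner→outer):
  R'_cast iron = ln(0.117/0.104)/(2πk) = 0.1178/(2π·60.5) = 3.098×10^-4 m·K/W
  R'_mineral wool = ln(0.239/0.117)/(2πk) = 0.7143/(2π·0.0381) = 2.984 m·K/W
  R'_conv,out = 1/(2πr h) = 1/(2π·0.239·9.15) = 0.07278 m·K/W
ΣR = 3.098×10^-4 + 2.984 + 0.07278 = 3.057 m·K/W
Q' = ΔT/ΣR = (496 °C − 23 °C)/3.057 = 155 W/m

Q' = 155 W/m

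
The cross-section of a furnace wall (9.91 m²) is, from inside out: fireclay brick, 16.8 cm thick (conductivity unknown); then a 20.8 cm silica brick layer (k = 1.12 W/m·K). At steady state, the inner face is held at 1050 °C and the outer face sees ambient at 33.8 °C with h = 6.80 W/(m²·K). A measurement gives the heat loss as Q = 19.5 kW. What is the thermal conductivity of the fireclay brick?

ΣR = ΔT/Q = |1050 − 33.8|/19500 = 0.05211 K/W
Known resistances:
  R_silica brick = L/(kA) = 0.208/(1.12·9.91) = 0.01874 K/W
  R_conv,out = 1/(hA) = 1/(6.80·9.91) = 0.01484 K/W
R_fireclay brick = ΣR − ΣR_known = 0.05211 − 0.03358 = 0.01853 K/W
L/(kA) = 0.01853 ⇒ k = 0.168/(0.01853·9.91) = 0.915 W/m·K

k = 0.915 W/m·K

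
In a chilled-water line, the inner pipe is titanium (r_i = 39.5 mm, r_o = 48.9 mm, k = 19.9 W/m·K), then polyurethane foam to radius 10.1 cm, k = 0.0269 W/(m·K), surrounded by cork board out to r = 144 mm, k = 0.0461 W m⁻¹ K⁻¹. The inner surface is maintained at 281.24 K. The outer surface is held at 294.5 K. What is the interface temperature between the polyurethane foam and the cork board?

Resistance network (inner→outer):
  R'_titanium = ln(0.0489/0.0395)/(2πk) = 0.2135/(2π·19.9) = 0.001707 m·K/W
  R'_polyurethane foam = ln(0.101/0.0489)/(2πk) = 0.7253/(2π·0.0269) = 4.292 m·K/W
  R'_cork board = ln(0.144/0.101)/(2πk) = 0.3547/(2π·0.0461) = 1.225 m·K/W
ΣR = 0.001707 + 4.292 + 1.225 = 5.519 m·K/W
Q' = ΔT/ΣR = (281.24 K − 294.5 K)/5.519 = -2.403 W/m
From the inner boundary to the polyurethane foam/cork board interface, ΣR_partial = 4.294 m·K/W.
T_interface = T_in − Q'·ΣR_partial = 281.24 K − (-2.403)(4.294) = 291.6 K

T = 291.6 K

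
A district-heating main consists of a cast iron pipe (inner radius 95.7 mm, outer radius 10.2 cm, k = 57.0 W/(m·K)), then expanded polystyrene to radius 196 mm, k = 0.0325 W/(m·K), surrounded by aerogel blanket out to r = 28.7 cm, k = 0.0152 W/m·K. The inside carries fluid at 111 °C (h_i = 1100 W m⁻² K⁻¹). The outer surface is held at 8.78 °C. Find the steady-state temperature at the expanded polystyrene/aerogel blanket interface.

Resistance network (inner→outer):
  R'_conv,in = 1/(2πr h) = 1/(2π·0.0957·1100) = 0.001512 m·K/W
  R'_cast iron = ln(0.102/0.0957)/(2πk) = 0.06375/(2π·57.0) = 1.780×10^-4 m·K/W
  R'_expanded polystyrene = ln(0.196/0.102)/(2πk) = 0.6531/(2π·0.0325) = 3.198 m·K/W
  R'_aerogel blanket = ln(0.287/0.196)/(2πk) = 0.3814/(2π·0.0152) = 3.993 m·K/W
ΣR = 0.001512 + 1.780×10^-4 + 3.198 + 3.993 = 7.193 m·K/W
Q' = ΔT/ΣR = (111 °C − 8.78 °C)/7.193 = 14.21 W/m
From the inner boundary to the expanded polystyrene/aerogel blanket interface, ΣR_partial = 3.200 m·K/W.
T_interface = T_in − Q'·ΣR_partial = 111 °C − (14.21)(3.200) = 65.5 °C

T = 65.5 °C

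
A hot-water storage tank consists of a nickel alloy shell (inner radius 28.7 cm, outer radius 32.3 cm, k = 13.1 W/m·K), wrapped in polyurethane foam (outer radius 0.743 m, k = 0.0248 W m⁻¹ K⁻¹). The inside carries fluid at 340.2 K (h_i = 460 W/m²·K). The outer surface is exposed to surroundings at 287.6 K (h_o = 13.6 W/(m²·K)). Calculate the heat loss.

Resistance network (inner→outer):
  R_conv,in = 1/(4πr²h) = 1/(4π·0.287²·460) = 0.002100 K/W
  R_nickel alloy = (1/0.287 − 1/0.323)/(4πk) = 0.3883/(4π·13.1) = 0.002359 K/W
  R_polyurethane foam = (1/0.323 − 1/0.743)/(4πk) = 1.750/(4π·0.0248) = 5.616 K/W
  R_conv,out = 1/(4πr²h) = 1/(4π·0.743²·13.6) = 0.01060 K/W
ΣR = 0.002100 + 0.002359 + 5.616 + 0.01060 = 5.631 K/W
Q = ΔT/ΣR = (340.2 K − 287.6 K)/5.631 = 9.34 W

Q = 9.34 W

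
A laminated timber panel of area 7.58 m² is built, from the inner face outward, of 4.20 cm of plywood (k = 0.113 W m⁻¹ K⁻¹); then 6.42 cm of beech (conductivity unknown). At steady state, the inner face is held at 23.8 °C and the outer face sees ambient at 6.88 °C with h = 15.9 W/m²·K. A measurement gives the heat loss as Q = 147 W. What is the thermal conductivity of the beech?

ΣR = ΔT/Q = |23.8 − 6.88|/147 = 0.1151 K/W
Known resistances:
  R_plywood = L/(kA) = 0.0420/(0.113·7.58) = 0.04903 K/W
  R_conv,out = 1/(hA) = 1/(15.9·7.58) = 0.008297 K/W
R_beech = ΣR − ΣR_known = 0.1151 − 0.05733 = 0.05777 K/W
L/(kA) = 0.05777 ⇒ k = 0.0642/(0.05777·7.58) = 0.147 W/m·K

k = 0.147 W/m·K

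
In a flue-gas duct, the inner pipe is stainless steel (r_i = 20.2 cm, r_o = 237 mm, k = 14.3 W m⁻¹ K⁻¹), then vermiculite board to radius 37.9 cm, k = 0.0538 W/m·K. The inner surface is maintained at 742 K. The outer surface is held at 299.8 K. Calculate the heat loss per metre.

Q' = 318 W/m

Treat each layer as a resistance in series:
  R'_stainless steel = ln(0.237/0.202)/(2πk) = 0.1598/(2π·14.3) = 0.001778 m·K/W
  R'_vermiculite board = ln(0.379/0.237)/(2πk) = 0.4695/(2π·0.0538) = 1.389 m·K/W
ΣR = 0.001778 + 1.389 = 1.391 m·K/W
Q' = ΔT/ΣR = (742 K − 299.8 K)/1.391 = 318 W/m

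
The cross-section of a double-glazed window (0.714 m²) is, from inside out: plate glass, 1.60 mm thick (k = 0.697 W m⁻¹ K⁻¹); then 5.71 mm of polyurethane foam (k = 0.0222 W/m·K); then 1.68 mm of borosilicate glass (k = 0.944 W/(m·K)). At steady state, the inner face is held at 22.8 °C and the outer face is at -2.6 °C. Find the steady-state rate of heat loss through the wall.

Resistance network (inner→outer):
  R_plate glass = L/(kA) = 0.00160/(0.697·0.714) = 0.003215 K/W
  R_polyurethane foam = L/(kA) = 0.00571/(0.0222·0.714) = 0.3602 K/W
  R_borosilicate glass = L/(kA) = 0.00168/(0.944·0.714) = 0.002493 K/W
ΣR = 0.003215 + 0.3602 + 0.002493 = 0.3659 K/W
Q = ΔT/ΣR = (22.8 °C − -2.6 °C)/0.3659 = 69.4 W

Q = 69.4 W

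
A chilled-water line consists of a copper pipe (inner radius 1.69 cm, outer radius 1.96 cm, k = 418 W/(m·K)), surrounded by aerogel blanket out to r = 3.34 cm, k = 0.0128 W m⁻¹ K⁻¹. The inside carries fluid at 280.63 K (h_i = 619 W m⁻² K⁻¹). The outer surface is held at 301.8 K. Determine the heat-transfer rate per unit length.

Q' = 3.19 W/m

Treat each layer as a resistance in series:
  R'_conv,in = 1/(2πr h) = 1/(2π·0.0169·619) = 0.01521 m·K/W
  R'_copper = ln(0.0196/0.0169)/(2πk) = 0.1482/(2π·418) = 5.643×10^-5 m·K/W
  R'_aerogel blanket = ln(0.0334/0.0196)/(2πk) = 0.5330/(2π·0.0128) = 6.628 m·K/W
ΣR = 0.01521 + 5.643×10^-5 + 6.628 = 6.643 m·K/W
Q' = ΔT/ΣR = (280.63 K − 301.8 K)/6.643 = -3.19 W/m
(Negative Q' ⇒ heat flows inward; heat gain = 3.19 W/m.)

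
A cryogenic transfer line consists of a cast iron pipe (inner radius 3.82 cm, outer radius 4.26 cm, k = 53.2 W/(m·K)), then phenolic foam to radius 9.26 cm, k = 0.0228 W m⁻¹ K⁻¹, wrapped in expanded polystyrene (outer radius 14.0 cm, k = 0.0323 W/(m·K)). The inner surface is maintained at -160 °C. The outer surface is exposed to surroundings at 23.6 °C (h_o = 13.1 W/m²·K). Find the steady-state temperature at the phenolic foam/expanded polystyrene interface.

T = -28.1 °C

Series thermal resistances, inner to outer:
  R'_cast iron = ln(0.0426/0.0382)/(2πk) = 0.1090/(2π·53.2) = 3.261×10^-4 m·K/W
  R'_phenolic foam = ln(0.0926/0.0426)/(2πk) = 0.7764/(2π·0.0228) = 5.420 m·K/W
  R'_expanded polystyrene = ln(0.140/0.0926)/(2πk) = 0.4134/(2π·0.0323) = 2.037 m·K/W
  R'_conv,out = 1/(2πr h) = 1/(2π·0.140·13.1) = 0.08678 m·K/W
ΣR = 3.261×10^-4 + 5.420 + 2.037 + 0.08678 = 7.544 m·K/W
Q' = ΔT/ΣR = (-160 °C − 23.6 °C)/7.544 = -24.34 W/m
From the inner boundary to the phenolic foam/expanded polystyrene interface, ΣR_partial = 5.420 m·K/W.
T_interface = T_in − Q'·ΣR_partial = -160 °C − (-24.34)(5.420) = -28.1 °C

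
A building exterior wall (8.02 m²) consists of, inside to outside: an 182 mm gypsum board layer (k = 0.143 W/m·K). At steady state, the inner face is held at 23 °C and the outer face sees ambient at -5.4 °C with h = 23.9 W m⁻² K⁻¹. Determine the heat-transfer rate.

Q = 173 W

Treat each layer as a resistance in series:
  R_gypsum board = L/(kA) = 0.182/(0.143·8.02) = 0.1587 K/W
  R_conv,out = 1/(hA) = 1/(23.9·8.02) = 0.005217 K/W
ΣR = 0.1587 + 0.005217 = 0.1639 K/W
Q = ΔT/ΣR = (23 °C − -5.4 °C)/0.1639 = 173 W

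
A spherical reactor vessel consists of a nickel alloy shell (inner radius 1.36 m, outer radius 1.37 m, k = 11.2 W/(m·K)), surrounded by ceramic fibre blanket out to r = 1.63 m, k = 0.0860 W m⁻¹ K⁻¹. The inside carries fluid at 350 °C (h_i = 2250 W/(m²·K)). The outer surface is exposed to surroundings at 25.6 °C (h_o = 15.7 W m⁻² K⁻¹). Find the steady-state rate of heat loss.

Q = 2.96 kW

Series thermal resistances, inner to outer:
  R_conv,in = 1/(4πr²h) = 1/(4π·1.36²·2250) = 1.912×10^-5 K/W
  R_nickel alloy = (1/1.36 − 1/1.37)/(4πk) = 0.005367/(4π·11.2) = 3.813×10^-5 K/W
  R_ceramic fibre blanket = (1/1.37 − 1/1.63)/(4πk) = 0.1164/(4π·0.0860) = 0.1077 K/W
  R_conv,out = 1/(4πr²h) = 1/(4π·1.63²·15.7) = 0.001908 K/W
ΣR = 1.912×10^-5 + 3.813×10^-5 + 0.1077 + 0.001908 = 0.1097 K/W
Q = ΔT/ΣR = (350 °C − 25.6 °C)/0.1097 = 2960 W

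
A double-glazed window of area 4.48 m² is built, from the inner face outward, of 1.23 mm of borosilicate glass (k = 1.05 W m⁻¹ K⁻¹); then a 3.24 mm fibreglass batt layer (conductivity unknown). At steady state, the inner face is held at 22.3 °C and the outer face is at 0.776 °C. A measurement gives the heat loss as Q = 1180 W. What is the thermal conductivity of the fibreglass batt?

k = 0.0402 W/m·K

ΣR = ΔT/Q = |22.3 − 0.776|/1180 = 0.01824 K/W
Known resistances:
  R_borosilicate glass = L/(kA) = 0.00123/(1.05·4.48) = 2.615×10^-4 K/W
R_fibreglass batt = ΣR − ΣR_known = 0.01824 − 2.615×10^-4 = 0.01798 K/W
L/(kA) = 0.01798 ⇒ k = 0.00324/(0.01798·4.48) = 0.0402 W/m·K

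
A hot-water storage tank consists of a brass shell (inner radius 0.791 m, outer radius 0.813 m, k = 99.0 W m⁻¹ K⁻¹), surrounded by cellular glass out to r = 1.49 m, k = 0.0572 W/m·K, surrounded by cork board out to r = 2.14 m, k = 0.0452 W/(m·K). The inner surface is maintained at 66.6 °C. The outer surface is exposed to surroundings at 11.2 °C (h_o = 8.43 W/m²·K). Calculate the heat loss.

Treat each layer as a resistance in series:
  R_brass = (1/0.791 − 1/0.813)/(4πk) = 0.03421/(4π·99.0) = 2.750×10^-5 K/W
  R_cellular glass = (1/0.813 − 1/1.49)/(4πk) = 0.5589/(4π·0.0572) = 0.7775 K/W
  R_cork board = (1/1.49 − 1/2.14)/(4πk) = 0.2039/(4π·0.0452) = 0.3589 K/W
  R_conv,out = 1/(4πr²h) = 1/(4π·2.14²·8.43) = 0.002061 K/W
ΣR = 2.750×10^-5 + 0.7775 + 0.3589 + 0.002061 = 1.138 K/W
Q = ΔT/ΣR = (66.6 °C − 11.2 °C)/1.138 = 48.7 W

Q = 48.7 W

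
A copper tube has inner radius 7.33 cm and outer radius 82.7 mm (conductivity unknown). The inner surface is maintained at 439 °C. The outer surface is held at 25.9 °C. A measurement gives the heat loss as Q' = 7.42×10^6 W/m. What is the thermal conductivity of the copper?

k = 345 W/m·K

ΣR = ΔT/Q' = |439 − 25.9|/7.42×10^6 = 5.567×10^-5 m·K/W
ln(r₂/r₁)/(2πk) = 5.567×10^-5 ⇒ k = 0.1207/(2π·5.567×10^-5) = 345 W/m·K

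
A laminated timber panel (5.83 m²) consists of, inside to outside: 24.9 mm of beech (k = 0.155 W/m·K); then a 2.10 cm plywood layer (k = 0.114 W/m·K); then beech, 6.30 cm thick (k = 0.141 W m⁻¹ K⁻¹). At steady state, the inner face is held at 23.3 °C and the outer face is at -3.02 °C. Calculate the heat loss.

Series thermal resistances, inner to outer:
  R_beech = L/(kA) = 0.0249/(0.155·5.83) = 0.02755 K/W
  R_plywood = L/(kA) = 0.0210/(0.114·5.83) = 0.03160 K/W
  R_beech = L/(kA) = 0.0630/(0.141·5.83) = 0.07664 K/W
ΣR = 0.02755 + 0.03160 + 0.07664 = 0.1358 K/W
Q = ΔT/ΣR = (23.3 °C − -3.02 °C)/0.1358 = 194 W

Q = 194 W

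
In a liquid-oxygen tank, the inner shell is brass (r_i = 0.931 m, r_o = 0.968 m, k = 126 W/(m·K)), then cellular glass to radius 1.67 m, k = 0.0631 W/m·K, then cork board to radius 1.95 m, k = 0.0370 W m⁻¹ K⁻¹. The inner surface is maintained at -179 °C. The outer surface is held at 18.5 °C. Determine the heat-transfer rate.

Resistance network (inner→outer):
  R_brass = (1/0.931 − 1/0.968)/(4πk) = 0.04106/(4π·126) = 2.593×10^-5 K/W
  R_cellular glass = (1/0.968 − 1/1.67)/(4πk) = 0.4343/(4π·0.0631) = 0.5477 K/W
  R_cork board = (1/1.67 − 1/1.95)/(4πk) = 0.08598/(4π·0.0370) = 0.1849 K/W
ΣR = 2.593×10^-5 + 0.5477 + 0.1849 = 0.7326 K/W
Q = ΔT/ΣR = (-179 °C − 18.5 °C)/0.7326 = -270 W
(Negative Q ⇒ heat flows inward; heat gain = 270 W.)

Q = 270 W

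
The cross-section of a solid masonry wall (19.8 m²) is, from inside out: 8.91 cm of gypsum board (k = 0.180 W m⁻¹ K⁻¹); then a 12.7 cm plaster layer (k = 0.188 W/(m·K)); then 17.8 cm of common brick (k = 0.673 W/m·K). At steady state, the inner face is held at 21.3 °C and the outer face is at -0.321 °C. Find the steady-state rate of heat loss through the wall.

Q = 298 W

Resistance network (inner→outer):
  R_gypsum board = L/(kA) = 0.0891/(0.180·19.8) = 0.02500 K/W
  R_plaster = L/(kA) = 0.127/(0.188·19.8) = 0.03412 K/W
  R_common brick = L/(kA) = 0.178/(0.673·19.8) = 0.01336 K/W
ΣR = 0.02500 + 0.03412 + 0.01336 = 0.07248 K/W
Q = ΔT/ΣR = (21.3 °C − -0.321 °C)/0.07248 = 298 W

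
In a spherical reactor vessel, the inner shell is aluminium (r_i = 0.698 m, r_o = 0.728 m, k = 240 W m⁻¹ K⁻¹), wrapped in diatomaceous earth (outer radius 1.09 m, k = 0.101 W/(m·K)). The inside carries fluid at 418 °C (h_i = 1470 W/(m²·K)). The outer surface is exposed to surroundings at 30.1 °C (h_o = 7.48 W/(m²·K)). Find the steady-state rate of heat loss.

Series thermal resistances, inner to outer:
  R_conv,in = 1/(4πr²h) = 1/(4π·0.698²·1470) = 1.111×10^-4 K/W
  R_aluminium = (1/0.698 − 1/0.728)/(4πk) = 0.05904/(4π·240) = 1.958×10^-5 K/W
  R_diatomaceous earth = (1/0.728 − 1/1.09)/(4πk) = 0.4562/(4π·0.101) = 0.3594 K/W
  R_conv,out = 1/(4πr²h) = 1/(4π·1.09²·7.48) = 0.008954 K/W
ΣR = 1.111×10^-4 + 1.958×10^-5 + 0.3594 + 0.008954 = 0.3685 K/W
Q = ΔT/ΣR = (418 °C − 30.1 °C)/0.3685 = 1050 W

Q = 1050 W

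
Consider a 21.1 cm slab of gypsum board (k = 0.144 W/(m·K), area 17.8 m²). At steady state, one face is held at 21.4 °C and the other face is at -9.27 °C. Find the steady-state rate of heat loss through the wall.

Q = kA·ΔT/L = 0.144 × 17.8 × |21.4 °C − -9.27 °C| / 0.211 = 373 W

Q = 373 W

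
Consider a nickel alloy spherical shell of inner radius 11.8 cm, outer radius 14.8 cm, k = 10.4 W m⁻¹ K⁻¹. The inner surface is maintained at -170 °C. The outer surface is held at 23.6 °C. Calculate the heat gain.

Q = 14.7 kW

Q = 4πk·ΔT/(1/r₁ − 1/r₂) = 4π × 10.4 × 193.6 / (1/0.118 − 1/0.148) = 14700 W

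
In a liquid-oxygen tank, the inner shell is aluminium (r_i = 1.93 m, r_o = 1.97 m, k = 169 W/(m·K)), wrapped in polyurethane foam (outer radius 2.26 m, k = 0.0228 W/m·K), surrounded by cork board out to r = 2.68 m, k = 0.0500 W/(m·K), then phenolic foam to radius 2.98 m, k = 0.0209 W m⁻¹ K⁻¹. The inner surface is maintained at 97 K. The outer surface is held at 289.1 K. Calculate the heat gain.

Treat each layer as a resistance in series:
  R_aluminium = (1/1.93 − 1/1.97)/(4πk) = 0.01052/(4π·169) = 4.954×10^-6 K/W
  R_polyurethane foam = (1/1.97 − 1/2.26)/(4πk) = 0.06514/(4π·0.0228) = 0.2273 K/W
  R_cork board = (1/2.26 − 1/2.68)/(4πk) = 0.06934/(4π·0.0500) = 0.1104 K/W
  R_phenolic foam = (1/2.68 − 1/2.98)/(4πk) = 0.03756/(4π·0.0209) = 0.1430 K/W
ΣR = 4.954×10^-6 + 0.2273 + 0.1104 + 0.1430 = 0.4807 K/W
Q = ΔT/ΣR = (97 K − 289.1 K)/0.4807 = -400 W
(Negative Q ⇒ heat flows inward; heat gain = 400 W.)

Q = 400 W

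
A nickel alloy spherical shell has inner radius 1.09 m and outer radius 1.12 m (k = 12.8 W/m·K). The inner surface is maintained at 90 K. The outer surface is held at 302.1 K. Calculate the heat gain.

Q = 1.39×10^6 W

Q = 4πk·ΔT/(1/r₁ − 1/r₂) = 4π × 12.8 × 212.1 / (1/1.09 − 1/1.12) = 1.39×10^6 W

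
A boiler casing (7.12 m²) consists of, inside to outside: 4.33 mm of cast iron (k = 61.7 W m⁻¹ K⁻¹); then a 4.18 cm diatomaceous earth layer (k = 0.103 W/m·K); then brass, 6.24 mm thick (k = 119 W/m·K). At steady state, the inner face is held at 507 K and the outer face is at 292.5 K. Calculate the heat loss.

Q = 3760 W

Treat each layer as a resistance in series:
  R_cast iron = L/(kA) = 0.00433/(61.7·7.12) = 9.857×10^-6 K/W
  R_diatomaceous earth = L/(kA) = 0.0418/(0.103·7.12) = 0.05700 K/W
  R_brass = L/(kA) = 0.00624/(119·7.12) = 7.365×10^-6 K/W
ΣR = 9.857×10^-6 + 0.05700 + 7.365×10^-6 = 0.05702 K/W
Q = ΔT/ΣR = (507 K − 292.5 K)/0.05702 = 3760 W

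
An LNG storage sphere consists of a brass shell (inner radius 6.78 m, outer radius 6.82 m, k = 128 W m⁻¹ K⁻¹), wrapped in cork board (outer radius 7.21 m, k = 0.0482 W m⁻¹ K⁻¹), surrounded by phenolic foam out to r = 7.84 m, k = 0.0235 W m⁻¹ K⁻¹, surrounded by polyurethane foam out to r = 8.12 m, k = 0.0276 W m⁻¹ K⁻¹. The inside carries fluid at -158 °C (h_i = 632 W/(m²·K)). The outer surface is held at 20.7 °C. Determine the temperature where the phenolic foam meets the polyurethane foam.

Series thermal resistances, inner to outer:
  R_conv,in = 1/(4πr²h) = 1/(4π·6.78²·632) = 2.739×10^-6 K/W
  R_brass = (1/6.78 − 1/6.82)/(4πk) = 8.651×10^-4/(4π·128) = 5.378×10^-7 K/W
  R_cork board = (1/6.82 − 1/7.21)/(4πk) = 0.007931/(4π·0.0482) = 0.01309 K/W
  R_phenolic foam = (1/7.21 − 1/7.84)/(4πk) = 0.01115/(4π·0.0235) = 0.03774 K/W
  R_polyurethane foam = (1/7.84 − 1/8.12)/(4πk) = 0.004398/(4π·0.0276) = 0.01268 K/W
ΣR = 2.739×10^-6 + 5.378×10^-7 + 0.01309 + 0.03774 + 0.01268 = 0.06351 K/W
Q = ΔT/ΣR = (-158 °C − 20.7 °C)/0.06351 = -2814 W
From the inner boundary to the phenolic foam/polyurethane foam interface, ΣR_partial = 0.05083 K/W.
T_interface = T_in − Q·ΣR_partial = -158 °C − (-2814)(0.05083) = -15.0 °C

T = -15.0 °C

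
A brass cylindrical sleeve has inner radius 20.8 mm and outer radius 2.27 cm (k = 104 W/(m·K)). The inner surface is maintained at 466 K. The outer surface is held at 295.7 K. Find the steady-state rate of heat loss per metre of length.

Q' = 1.27×10^6 W/m

Q' = 2πk·ΔT/ln(r₂/r₁) = 2π × 104 × 170.3 / ln(0.0227/0.0208) = 1.27×10^6 W/m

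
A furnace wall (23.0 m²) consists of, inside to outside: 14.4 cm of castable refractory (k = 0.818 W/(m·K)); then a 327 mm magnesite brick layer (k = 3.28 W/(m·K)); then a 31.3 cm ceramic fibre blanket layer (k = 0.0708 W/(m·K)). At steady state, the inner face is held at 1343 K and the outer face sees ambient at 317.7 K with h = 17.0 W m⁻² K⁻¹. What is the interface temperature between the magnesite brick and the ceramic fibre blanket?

T = 1284 K

Series thermal resistances, inner to outer:
  R_castable refractory = L/(kA) = 0.144/(0.818·23.0) = 0.007654 K/W
  R_magnesite brick = L/(kA) = 0.327/(3.28·23.0) = 0.004335 K/W
  R_ceramic fibre blanket = L/(kA) = 0.313/(0.0708·23.0) = 0.1922 K/W
  R_conv,out = 1/(hA) = 1/(17.0·23.0) = 0.002558 K/W
ΣR = 0.007654 + 0.004335 + 0.1922 + 0.002558 = 0.2067 K/W
Q = ΔT/ΣR = (1343 K − 317.7 K)/0.2067 = 4960 W
From the inner boundary to the magnesite brick/ceramic fibre blanket interface, ΣR_partial = 0.01199 K/W.
T_interface = T_in − Q·ΣR_partial = 1343 K − (4960)(0.01199) = 1284 K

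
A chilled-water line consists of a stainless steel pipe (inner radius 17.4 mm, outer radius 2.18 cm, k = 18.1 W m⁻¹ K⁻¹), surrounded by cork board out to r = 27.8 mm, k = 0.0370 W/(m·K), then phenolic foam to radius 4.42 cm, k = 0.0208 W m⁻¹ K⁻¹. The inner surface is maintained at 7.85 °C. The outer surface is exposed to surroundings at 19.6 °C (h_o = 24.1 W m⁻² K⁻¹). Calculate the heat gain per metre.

Q' = 2.48 W/m

Resistance network (inner→outer):
  R'_stainless steel = ln(0.0218/0.0174)/(2πk) = 0.2254/(2π·18.1) = 0.001982 m·K/W
  R'_cork board = ln(0.0278/0.0218)/(2πk) = 0.2431/(2π·0.0370) = 1.046 m·K/W
  R'_phenolic foam = ln(0.0442/0.0278)/(2πk) = 0.4637/(2π·0.0208) = 3.548 m·K/W
  R'_conv,out = 1/(2πr h) = 1/(2π·0.0442·24.1) = 0.1494 m·K/W
ΣR = 0.001982 + 1.046 + 3.548 + 0.1494 = 4.745 m·K/W
Q' = ΔT/ΣR = (7.85 °C − 19.6 °C)/4.745 = -2.48 W/m
(Negative Q' ⇒ heat flows inward; heat gain = 2.48 W/m.)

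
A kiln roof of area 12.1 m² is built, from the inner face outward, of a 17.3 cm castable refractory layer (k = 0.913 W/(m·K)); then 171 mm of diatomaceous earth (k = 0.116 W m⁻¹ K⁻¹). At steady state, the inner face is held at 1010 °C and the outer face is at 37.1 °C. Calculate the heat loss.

Treat each layer as a resistance in series:
  R_castable refractory = L/(kA) = 0.173/(0.913·12.1) = 0.01566 K/W
  R_diatomaceous earth = L/(kA) = 0.171/(0.116·12.1) = 0.1218 K/W
ΣR = 0.01566 + 0.1218 = 0.1375 K/W
Q = ΔT/ΣR = (1010 °C − 37.1 °C)/0.1375 = 7080 W

Q = 7.08 kW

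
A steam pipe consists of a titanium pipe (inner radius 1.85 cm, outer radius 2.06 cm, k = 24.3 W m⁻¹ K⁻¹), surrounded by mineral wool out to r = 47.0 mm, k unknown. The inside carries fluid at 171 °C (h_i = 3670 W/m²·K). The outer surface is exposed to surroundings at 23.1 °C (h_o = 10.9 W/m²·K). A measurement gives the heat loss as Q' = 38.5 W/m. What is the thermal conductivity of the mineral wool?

ΣR = ΔT/Q' = |171 − 23.1|/38.5 = 3.842 m·K/W
Known resistances:
  R'_conv,in = 1/(2πr h) = 1/(2π·0.0185·3670) = 0.002344 m·K/W
  R'_titanium = ln(0.0206/0.0185)/(2πk) = 0.1075/(2π·24.3) = 7.042×10^-4 m·K/W
  R'_conv,out = 1/(2πr h) = 1/(2π·0.0470·10.9) = 0.3107 m·K/W
R_mineral wool = ΣR − ΣR_known = 3.842 − 0.3137 = 3.528 m·K/W
ln(r₂/r₁)/(2πk) = 3.528 ⇒ k = 0.8249/(2π·3.528) = 0.0372 W/m·K

k = 0.0372 W/m·K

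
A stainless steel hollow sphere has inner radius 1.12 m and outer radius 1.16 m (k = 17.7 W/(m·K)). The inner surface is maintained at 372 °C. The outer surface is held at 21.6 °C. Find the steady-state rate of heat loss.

Q = 4πk·ΔT/(1/r₁ − 1/r₂) = 4π × 17.7 × 350.4 / (1/1.12 − 1/1.16) = 2.53×10^6 W

Q = 2530 kW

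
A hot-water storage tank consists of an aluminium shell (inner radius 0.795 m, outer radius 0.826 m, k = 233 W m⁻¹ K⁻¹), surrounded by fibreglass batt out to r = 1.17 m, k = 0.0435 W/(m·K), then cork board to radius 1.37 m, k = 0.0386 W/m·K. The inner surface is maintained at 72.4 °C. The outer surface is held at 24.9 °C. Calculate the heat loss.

Treat each layer as a resistance in series:
  R_aluminium = (1/0.795 − 1/0.826)/(4πk) = 0.04721/(4π·233) = 1.612×10^-5 K/W
  R_fibreglass batt = (1/0.826 − 1/1.17)/(4πk) = 0.3560/(4π·0.0435) = 0.6512 K/W
  R_cork board = (1/1.17 − 1/1.37)/(4πk) = 0.1248/(4π·0.0386) = 0.2572 K/W
ΣR = 1.612×10^-5 + 0.6512 + 0.2572 = 0.9084 K/W
Q = ΔT/ΣR = (72.4 °C − 24.9 °C)/0.9084 = 52.3 W

Q = 52.3 W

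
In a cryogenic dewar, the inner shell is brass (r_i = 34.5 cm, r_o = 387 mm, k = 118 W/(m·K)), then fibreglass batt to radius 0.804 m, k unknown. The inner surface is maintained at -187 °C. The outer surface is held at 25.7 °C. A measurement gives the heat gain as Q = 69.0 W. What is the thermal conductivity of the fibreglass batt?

ΣR = ΔT/Q = |-187 − 25.7|/69.0 = 3.083 K/W
Known resistances:
  R_brass = (1/0.345 − 1/0.387)/(4πk) = 0.3146/(4π·118) = 2.121×10^-4 K/W
R_fibreglass batt = ΣR − ΣR_known = 3.083 − 2.121×10^-4 = 3.083 K/W
(1/r₁−1/r₂)/(4πk) = 3.083 ⇒ k = 1.340/(4π·3.083) = 0.0346 W/m·K

k = 0.0346 W/m·K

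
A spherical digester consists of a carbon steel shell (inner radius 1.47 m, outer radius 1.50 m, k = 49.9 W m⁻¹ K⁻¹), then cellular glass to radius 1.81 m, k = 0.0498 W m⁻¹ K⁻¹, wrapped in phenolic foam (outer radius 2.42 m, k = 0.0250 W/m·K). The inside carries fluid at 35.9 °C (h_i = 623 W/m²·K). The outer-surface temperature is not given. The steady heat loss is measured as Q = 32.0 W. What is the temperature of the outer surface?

T_out = 15.9 °C

Sum the resistances:
  R_conv,in = 1/(4πr²h) = 1/(4π·1.47²·623) = 5.911×10^-5 K/W
  R_carbon steel = (1/1.47 − 1/1.50)/(4πk) = 0.01361/(4π·49.9) = 2.170×10^-5 K/W
  R_cellular glass = (1/1.50 − 1/1.81)/(4πk) = 0.1142/(4π·0.0498) = 0.1825 K/W
  R_phenolic foam = (1/1.81 − 1/2.42)/(4πk) = 0.1393/(4π·0.0250) = 0.4433 K/W
ΣR = 0.6258 K/W
ΔT = Q·ΣR = 32.0 × 0.6258 = 20.03 K
Heat flows outward, so T_out = T_in − ΔT = 35.9 − 20.03 = 15.9 °C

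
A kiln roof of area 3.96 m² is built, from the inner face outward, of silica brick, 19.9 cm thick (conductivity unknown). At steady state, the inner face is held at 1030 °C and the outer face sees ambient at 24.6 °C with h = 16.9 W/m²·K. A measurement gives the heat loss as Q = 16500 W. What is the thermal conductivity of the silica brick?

k = 1.09 W/m·K

ΣR = ΔT/Q = |1030 − 24.6|/16500 = 0.06093 K/W
Known resistances:
  R_conv,out = 1/(hA) = 1/(16.9·3.96) = 0.01494 K/W
R_silica brick = ΣR − ΣR_known = 0.06093 − 0.01494 = 0.04599 K/W
L/(kA) = 0.04599 ⇒ k = 0.199/(0.04599·3.96) = 1.09 W/m·K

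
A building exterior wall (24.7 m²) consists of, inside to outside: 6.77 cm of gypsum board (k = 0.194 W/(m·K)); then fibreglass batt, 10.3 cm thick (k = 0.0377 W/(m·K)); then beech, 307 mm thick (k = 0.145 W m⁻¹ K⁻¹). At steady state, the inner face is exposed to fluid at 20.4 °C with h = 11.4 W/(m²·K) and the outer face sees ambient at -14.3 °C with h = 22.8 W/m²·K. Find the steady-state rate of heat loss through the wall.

Q = 161 W

Treat each layer as a resistance in series:
  R_conv,in = 1/(hA) = 1/(11.4·24.7) = 0.003551 K/W
  R_gypsum board = L/(kA) = 0.0677/(0.194·24.7) = 0.01413 K/W
  R_fibreglass batt = L/(kA) = 0.103/(0.0377·24.7) = 0.1106 K/W
  R_beech = L/(kA) = 0.307/(0.145·24.7) = 0.08572 K/W
  R_conv,out = 1/(hA) = 1/(22.8·24.7) = 0.001776 K/W
ΣR = 0.003551 + 0.01413 + 0.1106 + 0.08572 + 0.001776 = 0.2158 K/W
Q = ΔT/ΣR = (20.4 °C − -14.3 °C)/0.2158 = 161 W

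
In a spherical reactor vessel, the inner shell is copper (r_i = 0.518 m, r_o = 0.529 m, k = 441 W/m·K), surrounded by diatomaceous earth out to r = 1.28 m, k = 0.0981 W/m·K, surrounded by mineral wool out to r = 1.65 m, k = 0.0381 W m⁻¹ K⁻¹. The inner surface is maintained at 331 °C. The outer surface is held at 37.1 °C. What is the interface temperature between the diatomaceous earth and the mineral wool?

Series thermal resistances, inner to outer:
  R_copper = (1/0.518 − 1/0.529)/(4πk) = 0.04014/(4π·441) = 7.244×10^-6 K/W
  R_diatomaceous earth = (1/0.529 − 1/1.28)/(4πk) = 1.109/(4π·0.0981) = 0.8997 K/W
  R_mineral wool = (1/1.28 − 1/1.65)/(4πk) = 0.1752/(4π·0.0381) = 0.3659 K/W
ΣR = 7.244×10^-6 + 0.8997 + 0.3659 = 1.266 K/W
Q = ΔT/ΣR = (331 °C − 37.1 °C)/1.266 = 232.1 W
From the inner boundary to the diatomaceous earth/mineral wool interface, ΣR_partial = 0.8997 K/W.
T_interface = T_in − Q·ΣR_partial = 331 °C − (232.1)(0.8997) = 122 °C

T = 122 °C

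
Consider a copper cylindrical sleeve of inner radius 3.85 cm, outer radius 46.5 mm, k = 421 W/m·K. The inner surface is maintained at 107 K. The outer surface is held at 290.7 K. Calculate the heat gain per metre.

Q' = 2πk·ΔT/ln(r₂/r₁) = 2π × 421 × 183.7 / ln(0.0465/0.0385) = 2.57×10^6 W/m

Q' = 2.57×10^6 W/m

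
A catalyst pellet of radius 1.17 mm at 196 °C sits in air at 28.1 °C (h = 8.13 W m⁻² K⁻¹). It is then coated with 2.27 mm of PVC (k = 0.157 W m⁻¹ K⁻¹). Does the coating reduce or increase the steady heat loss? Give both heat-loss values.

increases: 0.0235 → 0.151 W

Critical radius for a sphere: r_cr = 2k/h = 0.0386 m = 3.86 cm.
Outer radius after coating: r₂ = 0.00117 + 0.00227 = 0.00344 m.
Since r₁ < r_cr and r₂ ≤ r_cr, the coating moves toward the maximum at r_cr — heat loss rises.
Bare: R = 1/(4πr₁²h) = 7150 K/W; Q = 167.9/7150 = 0.0235 W.
Coated: R = R_cond + R_conv = 1113 K/W; Q = 167.9/1113 = 0.151 W.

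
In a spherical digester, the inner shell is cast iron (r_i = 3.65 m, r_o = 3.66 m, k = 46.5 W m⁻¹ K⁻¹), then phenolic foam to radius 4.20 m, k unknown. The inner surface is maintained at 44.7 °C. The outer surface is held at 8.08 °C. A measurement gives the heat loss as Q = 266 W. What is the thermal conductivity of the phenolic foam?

k = 0.0203 W/m·K

ΣR = ΔT/Q = |44.7 − 8.08|/266 = 0.1377 K/W
Known resistances:
  R_cast iron = (1/3.65 − 1/3.66)/(4πk) = 7.486×10^-4/(4π·46.5) = 1.281×10^-6 K/W
R_phenolic foam = ΣR − ΣR_known = 0.1377 − 1.281×10^-6 = 0.1377 K/W
(1/r₁−1/r₂)/(4πk) = 0.1377 ⇒ k = 0.03513/(4π·0.1377) = 0.0203 W/m·K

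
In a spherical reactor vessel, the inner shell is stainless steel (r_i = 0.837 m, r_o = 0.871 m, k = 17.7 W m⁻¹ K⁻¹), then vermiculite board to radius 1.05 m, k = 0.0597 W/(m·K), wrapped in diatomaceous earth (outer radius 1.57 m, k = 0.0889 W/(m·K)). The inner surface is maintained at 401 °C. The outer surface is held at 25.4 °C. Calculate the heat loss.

Q = 691 W

Series thermal resistances, inner to outer:
  R_stainless steel = (1/0.837 − 1/0.871)/(4πk) = 0.04664/(4π·17.7) = 2.097×10^-4 K/W
  R_vermiculite board = (1/0.871 − 1/1.05)/(4πk) = 0.1957/(4π·0.0597) = 0.2609 K/W
  R_diatomaceous earth = (1/1.05 − 1/1.57)/(4πk) = 0.3154/(4π·0.0889) = 0.2824 K/W
ΣR = 2.097×10^-4 + 0.2609 + 0.2824 = 0.5435 K/W
Q = ΔT/ΣR = (401 °C − 25.4 °C)/0.5435 = 691 W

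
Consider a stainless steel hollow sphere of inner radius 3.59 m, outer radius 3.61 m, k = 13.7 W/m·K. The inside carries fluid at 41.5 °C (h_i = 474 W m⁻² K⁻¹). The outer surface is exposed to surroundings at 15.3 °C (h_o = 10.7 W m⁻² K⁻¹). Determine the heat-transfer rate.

Q = 44200 W

Treat each layer as a resistance in series:
  R_conv,in = 1/(4πr²h) = 1/(4π·3.59²·474) = 1.303×10^-5 K/W
  R_stainless steel = (1/3.59 − 1/3.61)/(4πk) = 0.001543/(4π·13.7) = 8.964×10^-6 K/W
  R_conv,out = 1/(4πr²h) = 1/(4π·3.61²·10.7) = 5.707×10^-4 K/W
ΣR = 1.303×10^-5 + 8.964×10^-6 + 5.707×10^-4 = 5.927×10^-4 K/W
Q = ΔT/ΣR = (41.5 °C − 15.3 °C)/5.927×10^-4 = 44200 W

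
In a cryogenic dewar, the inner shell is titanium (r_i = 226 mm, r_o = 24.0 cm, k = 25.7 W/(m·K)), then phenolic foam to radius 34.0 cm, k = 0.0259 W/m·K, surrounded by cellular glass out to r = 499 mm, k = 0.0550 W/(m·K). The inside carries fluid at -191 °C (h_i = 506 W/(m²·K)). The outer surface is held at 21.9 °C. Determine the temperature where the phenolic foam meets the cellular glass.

T = -34.4 °C

Resistance network (inner→outer):
  R_conv,in = 1/(4πr²h) = 1/(4π·0.226²·506) = 0.003079 K/W
  R_titanium = (1/0.226 − 1/0.240)/(4πk) = 0.2581/(4π·25.7) = 7.992×10^-4 K/W
  R_phenolic foam = (1/0.240 − 1/0.340)/(4πk) = 1.225/(4π·0.0259) = 3.765 K/W
  R_cellular glass = (1/0.340 − 1/0.499)/(4πk) = 0.9372/(4π·0.0550) = 1.356 K/W
ΣR = 0.003079 + 7.992×10^-4 + 3.765 + 1.356 = 5.125 K/W
Q = ΔT/ΣR = (-191 °C − 21.9 °C)/5.125 = -41.54 W
From the inner boundary to the phenolic foam/cellular glass interface, ΣR_partial = 3.769 K/W.
T_interface = T_in − Q·ΣR_partial = -191 °C − (-41.54)(3.769) = -34.4 °C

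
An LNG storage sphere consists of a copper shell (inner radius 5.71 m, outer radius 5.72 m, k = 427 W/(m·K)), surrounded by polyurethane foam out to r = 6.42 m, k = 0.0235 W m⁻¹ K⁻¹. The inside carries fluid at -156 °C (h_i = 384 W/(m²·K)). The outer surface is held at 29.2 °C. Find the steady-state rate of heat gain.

Q = 2.87 kW

Treat each layer as a resistance in series:
  R_conv,in = 1/(4πr²h) = 1/(4π·5.71²·384) = 6.356×10^-6 K/W
  R_copper = (1/5.71 − 1/5.72)/(4πk) = 3.062×10^-4/(4π·427) = 5.706×10^-8 K/W
  R_polyurethane foam = (1/5.72 − 1/6.42)/(4πk) = 0.01906/(4π·0.0235) = 0.06455 K/W
ΣR = 6.356×10^-6 + 5.706×10^-8 + 0.06455 = 0.06456 K/W
Q = ΔT/ΣR = (-156 °C − 29.2 °C)/0.06456 = -2870 W
(Negative Q ⇒ heat flows inward; heat gain = 2870 W.)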